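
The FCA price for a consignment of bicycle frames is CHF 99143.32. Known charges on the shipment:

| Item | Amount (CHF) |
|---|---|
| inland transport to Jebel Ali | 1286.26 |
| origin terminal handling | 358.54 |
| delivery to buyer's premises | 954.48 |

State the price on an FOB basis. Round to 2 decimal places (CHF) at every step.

FOB price: CHF 99501.86

Not relevant to the conversion: inland to port — on the seller under both FCA and FOB; already in the FCA price and stays in the FOB price. delivery — on the buyer under both terms; not part of either seller's price.
From FCA to FOB, the seller additionally bears: origin terminal.
FOB price = 99143.32 + 358.54 = 99501.86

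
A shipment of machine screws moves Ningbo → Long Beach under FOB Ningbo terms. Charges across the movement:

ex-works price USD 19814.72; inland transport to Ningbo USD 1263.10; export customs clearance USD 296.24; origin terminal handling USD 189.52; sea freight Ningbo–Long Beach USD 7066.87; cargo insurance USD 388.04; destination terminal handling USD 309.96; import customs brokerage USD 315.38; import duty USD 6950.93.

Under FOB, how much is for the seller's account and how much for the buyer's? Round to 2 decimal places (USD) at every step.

FOB: the seller bears costs until goods are on board at the origin port; the buyer bears freight, insurance and all costs thereafter.
Seller's account: goods 19814.72 + inland to port 1263.10 + export clearance 296.24 + origin terminal 189.52 = 21563.58
Buyer's account: freight 7066.87 + insurance 388.04 + destination terminal 309.96 + brokerage 315.38 + duty 6950.93 = 15031.18

Seller: USD 21563.58; buyer: USD 15031.18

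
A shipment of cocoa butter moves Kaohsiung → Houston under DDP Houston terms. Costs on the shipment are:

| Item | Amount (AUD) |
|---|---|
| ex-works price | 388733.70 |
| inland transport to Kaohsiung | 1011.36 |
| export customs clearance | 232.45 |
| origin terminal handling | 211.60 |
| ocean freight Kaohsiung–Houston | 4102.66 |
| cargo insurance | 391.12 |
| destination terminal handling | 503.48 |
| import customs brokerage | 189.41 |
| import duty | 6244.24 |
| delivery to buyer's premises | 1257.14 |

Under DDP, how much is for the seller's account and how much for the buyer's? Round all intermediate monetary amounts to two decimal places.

DDP: the seller bears all costs including import duty.
Seller's account: goods 388733.70 + inland to port 1011.36 + export clearance 232.45 + origin terminal 211.60 + freight 4102.66 + insurance 391.12 + destination terminal 503.48 + brokerage 189.41 + duty 6244.24 + delivery 1257.14 = 402877.16
Buyer's account: 0.00

Seller: AUD 402877.16; buyer: AUD 0.00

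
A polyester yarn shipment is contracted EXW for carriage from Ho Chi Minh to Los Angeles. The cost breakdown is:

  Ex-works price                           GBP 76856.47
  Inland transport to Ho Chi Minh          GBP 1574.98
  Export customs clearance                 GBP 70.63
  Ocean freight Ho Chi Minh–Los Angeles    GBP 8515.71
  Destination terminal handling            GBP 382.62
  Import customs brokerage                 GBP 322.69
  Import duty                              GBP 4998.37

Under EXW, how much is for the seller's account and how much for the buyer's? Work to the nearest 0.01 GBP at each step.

EXW: the seller makes goods available at their premises; the buyer bears all onward costs.
Seller's account: goods 76856.47 = 76856.47
Buyer's account: inland to port 1574.98 + export clearance 70.63 + freight 8515.71 + destination terminal 382.62 + brokerage 322.69 + duty 4998.37 = 15865.00

Seller: GBP 76856.47; buyer: GBP 15865.00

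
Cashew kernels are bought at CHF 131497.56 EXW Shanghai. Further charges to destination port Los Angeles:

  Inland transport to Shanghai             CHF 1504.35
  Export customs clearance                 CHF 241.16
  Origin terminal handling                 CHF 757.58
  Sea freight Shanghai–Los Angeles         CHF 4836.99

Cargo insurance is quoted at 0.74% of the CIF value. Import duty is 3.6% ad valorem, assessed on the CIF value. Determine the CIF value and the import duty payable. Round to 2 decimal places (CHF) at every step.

CIF value: CHF 139872.70; import duty: CHF 5035.42

Let C be the CIF value. C = EXW price + pre-shipment costs + freight + 0.74% × C
C − 0.74% × C = 131497.56 + 1504.35 + 241.16 + 757.58 + 4836.99
0.9926 × C = 138837.64
C = 138837.64 / 0.9926 = 139872.70
Insurance premium = 0.74% × 139872.70 = 1035.06
Import duty = 139872.70 × 3.6% = 5035.42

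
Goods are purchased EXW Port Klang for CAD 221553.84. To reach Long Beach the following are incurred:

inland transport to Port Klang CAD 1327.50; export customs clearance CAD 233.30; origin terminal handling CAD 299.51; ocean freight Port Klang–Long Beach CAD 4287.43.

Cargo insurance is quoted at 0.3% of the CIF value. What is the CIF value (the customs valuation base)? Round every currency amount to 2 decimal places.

CIF value: CAD 228386.74

Let C be the CIF value. C = EXW price + pre-shipment costs + freight + 0.3% × C
C − 0.3% × C = 221553.84 + 1327.50 + 233.30 + 299.51 + 4287.43
0.997 × C = 227701.58
C = 227701.58 / 0.997 = 228386.74
Insurance premium = 0.3% × 228386.74 = 685.16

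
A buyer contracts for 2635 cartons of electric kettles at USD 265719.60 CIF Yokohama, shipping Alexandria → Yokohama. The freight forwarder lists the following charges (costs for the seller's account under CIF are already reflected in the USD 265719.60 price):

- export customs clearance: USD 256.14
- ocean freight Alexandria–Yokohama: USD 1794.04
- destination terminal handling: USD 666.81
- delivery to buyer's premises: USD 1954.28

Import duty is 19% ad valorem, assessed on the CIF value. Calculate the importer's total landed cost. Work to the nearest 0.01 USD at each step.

Total landed cost: USD 318827.41

CIF: the seller pays costs through ocean freight and marine insurance to the destination port.
Already in the invoice (seller's account under CIF): export clearance, freight — exclude.
The CIF price already equals the CIF value: 265719.60
Import duty = 265719.60 × 19% = 50486.72
Buyer bears: destination terminal 666.81 + delivery 1954.28 + duty 50486.72 = 53107.81
Landed cost = invoice 265719.60 + 53107.81 = 318827.41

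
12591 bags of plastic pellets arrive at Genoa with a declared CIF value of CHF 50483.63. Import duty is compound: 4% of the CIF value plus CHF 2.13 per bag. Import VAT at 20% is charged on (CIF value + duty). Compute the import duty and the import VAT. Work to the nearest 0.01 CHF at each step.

Ad valorem component: 50483.63 × 4% = 2019.35
Specific component: 12591 × 2.13 = 26818.83
Import duty = 2019.35 + 26818.83 = 28838.18
VAT base = CIF + duty = 50483.63 + 28838.18 = 79321.81
Import VAT = 79321.81 × 20% = 15864.36

Import duty: CHF 28838.18; import VAT: CHF 15864.36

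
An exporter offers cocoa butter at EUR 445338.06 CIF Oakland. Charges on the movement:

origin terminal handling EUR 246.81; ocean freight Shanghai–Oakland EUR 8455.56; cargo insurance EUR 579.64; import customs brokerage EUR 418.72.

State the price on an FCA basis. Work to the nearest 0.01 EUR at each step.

Not relevant to the conversion: brokerage — on the buyer under both terms; not part of either seller's price.
From CIF to FCA, the seller no longer bears: origin terminal, freight, insurance.
FCA price = 445338.06 − 246.81 − 8455.56 − 579.64 = 436056.05

FCA price: EUR 436056.05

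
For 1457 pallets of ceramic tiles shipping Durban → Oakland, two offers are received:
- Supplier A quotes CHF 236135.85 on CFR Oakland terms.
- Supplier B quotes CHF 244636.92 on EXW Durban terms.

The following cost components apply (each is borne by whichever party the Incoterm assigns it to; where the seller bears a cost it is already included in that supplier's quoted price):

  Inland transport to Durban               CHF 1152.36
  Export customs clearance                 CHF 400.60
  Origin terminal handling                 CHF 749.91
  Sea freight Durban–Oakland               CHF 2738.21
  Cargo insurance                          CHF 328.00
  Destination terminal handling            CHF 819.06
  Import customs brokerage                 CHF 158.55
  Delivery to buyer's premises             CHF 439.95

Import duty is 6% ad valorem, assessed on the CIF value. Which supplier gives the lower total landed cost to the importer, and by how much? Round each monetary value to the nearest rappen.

Supplier A (CFR):
CIF value = CFR price + insurance = 236135.85 + 328.00 = 236463.85
Import duty = 236463.85 × 6% = 14187.83
Buyer bears (A): 328.00 + 819.06 + 158.55 + 439.95 = 1745.56
Landed cost (A) = invoice 236135.85 + 1745.56 + duty 14187.83 = 252069.24
Supplier B (EXW):
CIF value = EXW price + inland to port + export clearance + origin terminal + freight + insurance = 244636.92 + 1152.36 + 400.60 + 749.91 + 2738.21 + 328.00 = 250006.00
Import duty = 250006.00 × 6% = 15000.36
Buyer bears (B): 1152.36 + 400.60 + 749.91 + 2738.21 + 328.00 + 819.06 + 158.55 + 439.95 = 6786.64
Landed cost (B) = invoice 244636.92 + 6786.64 + duty 15000.36 = 266423.92
Difference = |252069.24 − 266423.92| = 14354.68

Supplier A is cheaper by CHF 14354.68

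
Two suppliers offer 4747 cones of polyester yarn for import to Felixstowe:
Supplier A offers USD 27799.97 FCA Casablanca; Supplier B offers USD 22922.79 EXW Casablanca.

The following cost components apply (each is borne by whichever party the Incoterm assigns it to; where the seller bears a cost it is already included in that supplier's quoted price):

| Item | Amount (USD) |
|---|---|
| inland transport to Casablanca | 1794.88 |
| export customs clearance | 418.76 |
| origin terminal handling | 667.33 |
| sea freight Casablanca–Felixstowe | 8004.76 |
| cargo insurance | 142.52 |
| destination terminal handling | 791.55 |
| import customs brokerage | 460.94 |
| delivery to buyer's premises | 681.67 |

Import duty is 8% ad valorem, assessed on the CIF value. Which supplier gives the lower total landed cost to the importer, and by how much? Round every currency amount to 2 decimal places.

Supplier B is cheaper by USD 2876.63

Supplier A (FCA):
CIF value = FCA price + origin terminal + freight + insurance = 27799.97 + 667.33 + 8004.76 + 142.52 = 36614.58
Import duty = 36614.58 × 8% = 2929.17
Buyer bears (A): 667.33 + 8004.76 + 142.52 + 791.55 + 460.94 + 681.67 = 10748.77
Landed cost (A) = invoice 27799.97 + 10748.77 + duty 2929.17 = 41477.91
Supplier B (EXW):
CIF value = EXW price + inland to port + export clearance + origin terminal + freight + insurance = 22922.79 + 1794.88 + 418.76 + 667.33 + 8004.76 + 142.52 = 33951.04
Import duty = 33951.04 × 8% = 2716.08
Buyer bears (B): 1794.88 + 418.76 + 667.33 + 8004.76 + 142.52 + 791.55 + 460.94 + 681.67 = 12962.41
Landed cost (B) = invoice 22922.79 + 12962.41 + duty 2716.08 = 38601.28
Difference = |41477.91 − 38601.28| = 2876.63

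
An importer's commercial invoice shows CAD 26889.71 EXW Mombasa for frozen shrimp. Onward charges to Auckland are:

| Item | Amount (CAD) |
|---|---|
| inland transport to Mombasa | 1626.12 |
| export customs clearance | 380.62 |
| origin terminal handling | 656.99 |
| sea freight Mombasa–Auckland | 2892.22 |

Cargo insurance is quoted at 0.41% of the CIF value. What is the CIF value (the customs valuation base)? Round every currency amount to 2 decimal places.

CIF value: CAD 32579.23

Let C be the CIF value. C = EXW price + pre-shipment costs + freight + 0.41% × C
C − 0.41% × C = 26889.71 + 1626.12 + 380.62 + 656.99 + 2892.22
0.9959 × C = 32445.66
C = 32445.66 / 0.9959 = 32579.23
Insurance premium = 0.41% × 32579.23 = 133.57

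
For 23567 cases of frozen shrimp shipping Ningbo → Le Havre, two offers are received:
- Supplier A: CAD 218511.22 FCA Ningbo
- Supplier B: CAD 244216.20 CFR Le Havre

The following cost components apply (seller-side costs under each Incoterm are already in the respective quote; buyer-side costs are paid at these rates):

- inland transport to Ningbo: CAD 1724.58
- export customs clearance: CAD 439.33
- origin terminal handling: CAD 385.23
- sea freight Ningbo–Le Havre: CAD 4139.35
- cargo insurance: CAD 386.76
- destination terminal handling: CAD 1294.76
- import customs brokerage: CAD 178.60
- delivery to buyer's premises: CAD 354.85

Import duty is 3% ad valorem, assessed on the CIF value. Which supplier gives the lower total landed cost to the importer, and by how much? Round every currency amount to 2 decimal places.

Supplier A (FCA):
CIF value = FCA price + origin terminal + freight + insurance = 218511.22 + 385.23 + 4139.35 + 386.76 = 223422.56
Import duty = 223422.56 × 3% = 6702.68
Buyer bears (A): 385.23 + 4139.35 + 386.76 + 1294.76 + 178.60 + 354.85 = 6739.55
Landed cost (A) = invoice 218511.22 + 6739.55 + duty 6702.68 = 231953.45
Supplier B (CFR):
CIF value = CFR price + insurance = 244216.20 + 386.76 = 244602.96
Import duty = 244602.96 × 3% = 7338.09
Buyer bears (B): 386.76 + 1294.76 + 178.60 + 354.85 = 2214.97
Landed cost (B) = invoice 244216.20 + 2214.97 + duty 7338.09 = 253769.26
Difference = |231953.45 − 253769.26| = 21815.81

Supplier A is cheaper by CAD 21815.81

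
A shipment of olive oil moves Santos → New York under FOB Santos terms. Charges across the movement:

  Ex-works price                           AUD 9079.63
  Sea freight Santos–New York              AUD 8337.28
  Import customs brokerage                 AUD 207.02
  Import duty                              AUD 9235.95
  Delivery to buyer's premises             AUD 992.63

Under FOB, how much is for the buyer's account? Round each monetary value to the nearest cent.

Buyer's account: AUD 18772.88

FOB: the seller bears costs until goods are on board at the origin port; the buyer bears freight, insurance and all costs thereafter.
Seller's account: goods 9079.63 = 9079.63
Buyer's account: freight 8337.28 + brokerage 207.02 + duty 9235.95 + delivery 992.63 = 18772.88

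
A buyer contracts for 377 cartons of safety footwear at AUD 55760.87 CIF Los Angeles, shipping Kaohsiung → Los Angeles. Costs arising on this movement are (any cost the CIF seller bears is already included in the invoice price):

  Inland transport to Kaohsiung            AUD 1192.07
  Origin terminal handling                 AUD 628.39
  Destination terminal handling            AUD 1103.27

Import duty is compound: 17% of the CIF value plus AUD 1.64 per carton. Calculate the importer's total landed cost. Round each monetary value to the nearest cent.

CIF: the seller pays costs through ocean freight and marine insurance to the destination port.
Already in the invoice (seller's account under CIF): inland to port, origin terminal — exclude.
The CIF price already equals the CIF value: 55760.87
Ad valorem component: 55760.87 × 17% = 9479.35
Specific component: 377 × 1.64 = 618.28
Import duty = 9479.35 + 618.28 = 10097.63
Buyer bears: destination terminal 1103.27 + duty 10097.63 = 11200.90
Landed cost = invoice 55760.87 + 11200.90 = 66961.77

Total landed cost: AUD 66961.77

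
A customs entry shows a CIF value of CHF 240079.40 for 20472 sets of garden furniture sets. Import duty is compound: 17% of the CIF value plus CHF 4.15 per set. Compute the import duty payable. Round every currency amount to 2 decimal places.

Ad valorem component: 240079.40 × 17% = 40813.50
Specific component: 20472 × 4.15 = 84958.80
Import duty = 40813.50 + 84958.80 = 125772.30

Import duty: CHF 125772.30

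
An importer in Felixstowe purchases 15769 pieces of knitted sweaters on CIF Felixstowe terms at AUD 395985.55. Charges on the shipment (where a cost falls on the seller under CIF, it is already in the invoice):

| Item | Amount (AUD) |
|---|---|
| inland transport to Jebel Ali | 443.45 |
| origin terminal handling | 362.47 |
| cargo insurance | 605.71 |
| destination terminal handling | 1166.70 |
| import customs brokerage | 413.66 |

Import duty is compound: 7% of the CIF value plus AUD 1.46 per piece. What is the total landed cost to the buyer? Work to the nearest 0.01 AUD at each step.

CIF: the seller pays costs through ocean freight and marine insurance to the destination port.
Already in the invoice (seller's account under CIF): inland to port, origin terminal, insurance — exclude.
The CIF price already equals the CIF value: 395985.55
Ad valorem component: 395985.55 × 7% = 27718.99
Specific component: 15769 × 1.46 = 23022.74
Import duty = 27718.99 + 23022.74 = 50741.73
Buyer bears: destination terminal 1166.70 + brokerage 413.66 + duty 50741.73 = 52322.09
Landed cost = invoice 395985.55 + 52322.09 = 448307.64

Total landed cost: AUD 448307.64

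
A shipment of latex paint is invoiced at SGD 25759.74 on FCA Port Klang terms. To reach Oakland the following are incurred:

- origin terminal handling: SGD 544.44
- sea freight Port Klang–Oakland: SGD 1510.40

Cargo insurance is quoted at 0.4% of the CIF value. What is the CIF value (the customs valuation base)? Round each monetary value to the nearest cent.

CIF value: SGD 27926.29

Let C be the CIF value. C = FCA price + pre-shipment costs + freight + 0.4% × C
C − 0.4% × C = 25759.74 + 544.44 + 1510.40
0.996 × C = 27814.58
C = 27814.58 / 0.996 = 27926.29
Insurance premium = 0.4% × 27926.29 = 111.71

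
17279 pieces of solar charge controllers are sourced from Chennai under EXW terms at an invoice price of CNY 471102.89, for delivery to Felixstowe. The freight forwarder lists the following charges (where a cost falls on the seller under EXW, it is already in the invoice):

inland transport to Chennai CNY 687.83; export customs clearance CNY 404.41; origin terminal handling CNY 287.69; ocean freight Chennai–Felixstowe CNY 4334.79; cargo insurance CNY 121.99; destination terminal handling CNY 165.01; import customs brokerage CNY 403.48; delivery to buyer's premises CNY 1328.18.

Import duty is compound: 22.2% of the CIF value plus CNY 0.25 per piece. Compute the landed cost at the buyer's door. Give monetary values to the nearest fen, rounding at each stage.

EXW: the seller makes goods available at their premises; the buyer bears all onward costs.
CIF value = EXW price + inland to port + export clearance + origin terminal + freight + insurance = 471102.89 + 687.83 + 404.41 + 287.69 + 4334.79 + 121.99 = 476939.60
Ad valorem component: 476939.60 × 22.2% = 105880.59
Specific component: 17279 × 0.25 = 4319.75
Import duty = 105880.59 + 4319.75 = 110200.34
Buyer bears: inland to port 687.83 + export clearance 404.41 + origin terminal 287.69 + freight 4334.79 + insurance 121.99 + destination terminal 165.01 + brokerage 403.48 + delivery 1328.18 + duty 110200.34 = 117933.72
Landed cost = invoice 471102.89 + 117933.72 = 589036.61

Total landed cost: CNY 589036.61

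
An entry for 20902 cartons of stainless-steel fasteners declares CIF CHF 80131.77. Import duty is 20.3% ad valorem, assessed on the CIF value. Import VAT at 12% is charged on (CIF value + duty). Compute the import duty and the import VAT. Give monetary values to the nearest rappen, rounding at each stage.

Import duty: CHF 16266.75; import VAT: CHF 11567.82

Import duty = 80131.77 × 20.3% = 16266.75
VAT base = CIF + duty = 80131.77 + 16266.75 = 96398.52
Import VAT = 96398.52 × 12% = 11567.82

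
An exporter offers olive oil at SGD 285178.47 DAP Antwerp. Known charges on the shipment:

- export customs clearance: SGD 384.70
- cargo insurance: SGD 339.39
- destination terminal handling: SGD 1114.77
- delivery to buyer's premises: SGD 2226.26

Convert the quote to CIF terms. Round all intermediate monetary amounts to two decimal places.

Not relevant to the conversion: export clearance, insurance — on the seller under both DAP and CIF; already in the DAP price and stays in the CIF price.
From DAP to CIF, the seller no longer bears: destination terminal, delivery.
CIF price = 285178.47 − 1114.77 − 2226.26 = 281837.44

CIF price: SGD 281837.44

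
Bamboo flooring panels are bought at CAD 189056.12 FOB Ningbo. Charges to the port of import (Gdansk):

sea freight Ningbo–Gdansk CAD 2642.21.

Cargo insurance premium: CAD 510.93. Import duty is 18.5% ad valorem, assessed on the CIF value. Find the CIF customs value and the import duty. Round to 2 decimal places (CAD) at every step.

CIF value: CAD 192209.26; import duty: CAD 35558.71

CIF = FOB price + freight + insurance
CIF = 189056.12 + 2642.21 + 510.93 = 192209.26
Import duty = 192209.26 × 18.5% = 35558.71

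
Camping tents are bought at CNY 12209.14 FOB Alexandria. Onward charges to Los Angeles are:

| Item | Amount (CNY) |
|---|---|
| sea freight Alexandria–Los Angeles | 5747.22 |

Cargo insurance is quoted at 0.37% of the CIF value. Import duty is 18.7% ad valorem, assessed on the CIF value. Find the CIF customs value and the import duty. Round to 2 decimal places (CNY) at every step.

CIF value: CNY 18023.05; import duty: CNY 3370.31

Let C be the CIF value. C = FOB price + freight + 0.37% × C
C − 0.37% × C = 12209.14 + 5747.22
0.9963 × C = 17956.36
C = 17956.36 / 0.9963 = 18023.05
Insurance premium = 0.37% × 18023.05 = 66.69
Import duty = 18023.05 × 18.7% = 3370.31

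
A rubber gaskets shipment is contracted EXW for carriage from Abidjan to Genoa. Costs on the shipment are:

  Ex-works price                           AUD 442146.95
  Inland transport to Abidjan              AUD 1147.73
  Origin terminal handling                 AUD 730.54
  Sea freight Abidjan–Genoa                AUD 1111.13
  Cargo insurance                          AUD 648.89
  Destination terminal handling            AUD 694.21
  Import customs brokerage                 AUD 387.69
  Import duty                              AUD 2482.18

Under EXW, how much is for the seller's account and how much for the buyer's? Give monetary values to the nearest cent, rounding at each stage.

Seller: AUD 442146.95; buyer: AUD 7202.37

EXW: the seller makes goods available at their premises; the buyer bears all onward costs.
Seller's account: goods 442146.95 = 442146.95
Buyer's account: inland to port 1147.73 + origin terminal 730.54 + freight 1111.13 + insurance 648.89 + destination terminal 694.21 + brokerage 387.69 + duty 2482.18 = 7202.37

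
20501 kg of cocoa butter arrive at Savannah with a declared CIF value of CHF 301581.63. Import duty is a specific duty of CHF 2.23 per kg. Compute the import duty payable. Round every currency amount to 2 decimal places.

Import duty: CHF 45717.23

Import duty = 20501 × 2.23 = 45717.23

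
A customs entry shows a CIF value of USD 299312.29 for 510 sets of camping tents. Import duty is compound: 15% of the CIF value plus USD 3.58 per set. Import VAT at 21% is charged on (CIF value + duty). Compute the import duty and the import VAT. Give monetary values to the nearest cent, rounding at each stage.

Import duty: USD 46722.64; import VAT: USD 72667.34

Ad valorem component: 299312.29 × 15% = 44896.84
Specific component: 510 × 3.58 = 1825.80
Import duty = 44896.84 + 1825.80 = 46722.64
VAT base = CIF + duty = 299312.29 + 46722.64 = 346034.93
Import VAT = 346034.93 × 21% = 72667.34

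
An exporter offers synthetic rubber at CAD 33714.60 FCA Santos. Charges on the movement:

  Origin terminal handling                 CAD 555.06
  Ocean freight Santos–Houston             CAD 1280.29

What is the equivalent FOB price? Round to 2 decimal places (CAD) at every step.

Not relevant to the conversion: freight — on the buyer under both terms; not part of either seller's price.
From FCA to FOB, the seller additionally bears: origin terminal.
FOB price = 33714.60 + 555.06 = 34269.66

FOB price: CAD 34269.66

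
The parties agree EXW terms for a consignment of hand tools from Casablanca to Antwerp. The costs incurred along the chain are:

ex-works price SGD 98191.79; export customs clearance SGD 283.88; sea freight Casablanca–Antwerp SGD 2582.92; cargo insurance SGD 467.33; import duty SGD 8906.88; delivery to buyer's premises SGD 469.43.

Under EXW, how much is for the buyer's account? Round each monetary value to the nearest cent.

Buyer's account: SGD 12710.44

EXW: the seller makes goods available at their premises; the buyer bears all onward costs.
Seller's account: goods 98191.79 = 98191.79
Buyer's account: export clearance 283.88 + freight 2582.92 + insurance 467.33 + duty 8906.88 + delivery 469.43 = 12710.44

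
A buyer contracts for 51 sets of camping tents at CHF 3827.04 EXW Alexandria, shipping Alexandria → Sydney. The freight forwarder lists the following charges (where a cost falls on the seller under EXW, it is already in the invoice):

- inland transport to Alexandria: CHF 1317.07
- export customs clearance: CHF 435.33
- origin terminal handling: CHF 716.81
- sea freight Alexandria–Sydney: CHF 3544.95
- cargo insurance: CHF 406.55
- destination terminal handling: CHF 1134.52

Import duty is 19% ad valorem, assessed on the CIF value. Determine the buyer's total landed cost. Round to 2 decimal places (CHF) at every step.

Total landed cost: CHF 13329.34

EXW: the seller makes goods available at their premises; the buyer bears all onward costs.
CIF value = EXW price + inland to port + export clearance + origin terminal + freight + insurance = 3827.04 + 1317.07 + 435.33 + 716.81 + 3544.95 + 406.55 = 10247.75
Import duty = 10247.75 × 19% = 1947.07
Buyer bears: inland to port 1317.07 + export clearance 435.33 + origin terminal 716.81 + freight 3544.95 + insurance 406.55 + destination terminal 1134.52 + duty 1947.07 = 9502.30
Landed cost = invoice 3827.04 + 9502.30 = 13329.34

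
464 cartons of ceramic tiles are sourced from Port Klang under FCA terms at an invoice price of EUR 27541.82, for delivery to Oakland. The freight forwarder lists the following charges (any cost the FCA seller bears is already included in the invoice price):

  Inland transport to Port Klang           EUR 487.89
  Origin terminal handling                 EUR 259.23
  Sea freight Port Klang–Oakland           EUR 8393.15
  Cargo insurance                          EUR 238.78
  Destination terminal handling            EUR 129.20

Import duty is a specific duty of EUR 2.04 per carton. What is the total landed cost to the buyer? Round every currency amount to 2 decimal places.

Total landed cost: EUR 37508.74

FCA: the seller delivers export-cleared goods to the carrier; the buyer bears costs from that point.
Already in the invoice (seller's account under FCA): inland to port — exclude.
CIF value = FCA price + origin terminal + freight + insurance = 27541.82 + 259.23 + 8393.15 + 238.78 = 36432.98
Import duty = 464 × 2.04 = 946.56
Buyer bears: origin terminal 259.23 + freight 8393.15 + insurance 238.78 + destination terminal 129.20 + duty 946.56 = 9966.92
Landed cost = invoice 27541.82 + 9966.92 = 37508.74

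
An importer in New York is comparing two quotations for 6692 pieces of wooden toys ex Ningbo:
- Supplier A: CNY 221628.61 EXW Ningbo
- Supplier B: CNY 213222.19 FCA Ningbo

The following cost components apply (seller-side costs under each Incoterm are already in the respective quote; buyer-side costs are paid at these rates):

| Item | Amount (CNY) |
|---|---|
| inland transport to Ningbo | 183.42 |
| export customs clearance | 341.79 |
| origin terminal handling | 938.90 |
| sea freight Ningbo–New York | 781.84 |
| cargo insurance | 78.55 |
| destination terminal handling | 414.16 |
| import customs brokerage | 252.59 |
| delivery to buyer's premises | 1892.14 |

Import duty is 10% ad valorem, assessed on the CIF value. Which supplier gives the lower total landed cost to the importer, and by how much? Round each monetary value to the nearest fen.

Supplier A (EXW):
CIF value = EXW price + inland to port + export clearance + origin terminal + freight + insurance = 221628.61 + 183.42 + 341.79 + 938.90 + 781.84 + 78.55 = 223953.11
Import duty = 223953.11 × 10% = 22395.31
Buyer bears (A): 183.42 + 341.79 + 938.90 + 781.84 + 78.55 + 414.16 + 252.59 + 1892.14 = 4883.39
Landed cost (A) = invoice 221628.61 + 4883.39 + duty 22395.31 = 248907.31
Supplier B (FCA):
CIF value = FCA price + origin terminal + freight + insurance = 213222.19 + 938.90 + 781.84 + 78.55 = 215021.48
Import duty = 215021.48 × 10% = 21502.15
Buyer bears (B): 938.90 + 781.84 + 78.55 + 414.16 + 252.59 + 1892.14 = 4358.18
Landed cost (B) = invoice 213222.19 + 4358.18 + duty 21502.15 = 239082.52
Difference = |248907.31 − 239082.52| = 9824.79

Supplier B is cheaper by CNY 9824.79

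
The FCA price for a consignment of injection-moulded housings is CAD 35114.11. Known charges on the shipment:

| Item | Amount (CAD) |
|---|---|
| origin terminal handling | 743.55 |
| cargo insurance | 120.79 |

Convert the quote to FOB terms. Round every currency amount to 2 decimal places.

Not relevant to the conversion: insurance — on the buyer under both terms; not part of either seller's price.
From FCA to FOB, the seller additionally bears: origin terminal.
FOB price = 35114.11 + 743.55 = 35857.66

FOB price: CAD 35857.66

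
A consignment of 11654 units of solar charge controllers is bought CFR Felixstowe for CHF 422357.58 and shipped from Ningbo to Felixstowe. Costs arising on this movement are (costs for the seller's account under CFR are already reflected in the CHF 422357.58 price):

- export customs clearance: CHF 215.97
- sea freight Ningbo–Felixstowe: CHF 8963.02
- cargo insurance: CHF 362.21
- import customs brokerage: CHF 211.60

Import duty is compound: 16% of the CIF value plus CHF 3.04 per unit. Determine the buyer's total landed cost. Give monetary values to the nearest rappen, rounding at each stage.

CFR: the seller pays costs through ocean freight to the destination port, but not insurance.
Already in the invoice (seller's account under CFR): export clearance, freight — exclude.
CIF value = CFR price + insurance = 422357.58 + 362.21 = 422719.79
Ad valorem component: 422719.79 × 16% = 67635.17
Specific component: 11654 × 3.04 = 35428.16
Import duty = 67635.17 + 35428.16 = 103063.33
Buyer bears: insurance 362.21 + brokerage 211.60 + duty 103063.33 = 103637.14
Landed cost = invoice 422357.58 + 103637.14 = 525994.72

Total landed cost: CHF 525994.72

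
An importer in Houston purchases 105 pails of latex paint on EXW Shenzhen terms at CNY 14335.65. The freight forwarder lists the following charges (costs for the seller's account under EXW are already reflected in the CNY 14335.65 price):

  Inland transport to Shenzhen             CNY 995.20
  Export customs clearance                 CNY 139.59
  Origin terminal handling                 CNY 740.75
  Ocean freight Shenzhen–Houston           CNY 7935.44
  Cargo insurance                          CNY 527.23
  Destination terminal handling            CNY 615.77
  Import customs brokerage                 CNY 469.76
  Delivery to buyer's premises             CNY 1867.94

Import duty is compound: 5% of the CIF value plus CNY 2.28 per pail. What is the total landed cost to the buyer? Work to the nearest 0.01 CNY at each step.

Total landed cost: CNY 29100.42

EXW: the seller makes goods available at their premises; the buyer bears all onward costs.
CIF value = EXW price + inland to port + export clearance + origin terminal + freight + insurance = 14335.65 + 995.20 + 139.59 + 740.75 + 7935.44 + 527.23 = 24673.86
Ad valorem component: 24673.86 × 5% = 1233.69
Specific component: 105 × 2.28 = 239.40
Import duty = 1233.69 + 239.40 = 1473.09
Buyer bears: inland to port 995.20 + export clearance 139.59 + origin terminal 740.75 + freight 7935.44 + insurance 527.23 + destination terminal 615.77 + brokerage 469.76 + delivery 1867.94 + duty 1473.09 = 14764.77
Landed cost = invoice 14335.65 + 14764.77 = 29100.42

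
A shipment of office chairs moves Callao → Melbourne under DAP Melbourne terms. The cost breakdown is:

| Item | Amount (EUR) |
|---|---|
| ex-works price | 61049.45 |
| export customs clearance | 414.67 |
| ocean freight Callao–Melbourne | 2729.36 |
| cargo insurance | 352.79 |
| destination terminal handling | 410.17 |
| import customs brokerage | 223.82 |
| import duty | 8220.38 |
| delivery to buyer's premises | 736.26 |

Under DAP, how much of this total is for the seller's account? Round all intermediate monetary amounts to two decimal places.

Seller's account: EUR 65692.70

DAP: the seller bears all costs to the named destination except import duty and clearance.
Seller's account: goods 61049.45 + export clearance 414.67 + freight 2729.36 + insurance 352.79 + destination terminal 410.17 + delivery 736.26 = 65692.70
Buyer's account: brokerage 223.82 + duty 8220.38 = 8444.20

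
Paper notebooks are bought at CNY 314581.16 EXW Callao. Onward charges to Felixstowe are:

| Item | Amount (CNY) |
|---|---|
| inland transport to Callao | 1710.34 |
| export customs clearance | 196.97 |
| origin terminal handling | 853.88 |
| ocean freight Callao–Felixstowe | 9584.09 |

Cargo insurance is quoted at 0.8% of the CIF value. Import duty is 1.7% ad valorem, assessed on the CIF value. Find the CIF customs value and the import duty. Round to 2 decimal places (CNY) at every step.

Let C be the CIF value. C = EXW price + pre-shipment costs + freight + 0.8% × C
C − 0.8% × C = 314581.16 + 1710.34 + 196.97 + 853.88 + 9584.09
0.992 × C = 326926.44
C = 326926.44 / 0.992 = 329562.94
Insurance premium = 0.8% × 329562.94 = 2636.50
Import duty = 329562.94 × 1.7% = 5602.57

CIF value: CNY 329562.94; import duty: CNY 5602.57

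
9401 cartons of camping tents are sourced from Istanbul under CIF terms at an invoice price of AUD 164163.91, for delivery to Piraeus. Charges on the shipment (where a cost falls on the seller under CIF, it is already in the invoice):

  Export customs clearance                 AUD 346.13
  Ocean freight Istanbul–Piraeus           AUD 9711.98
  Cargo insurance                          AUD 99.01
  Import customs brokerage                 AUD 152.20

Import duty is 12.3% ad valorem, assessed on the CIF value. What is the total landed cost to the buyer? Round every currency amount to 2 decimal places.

CIF: the seller pays costs through ocean freight and marine insurance to the destination port.
Already in the invoice (seller's account under CIF): export clearance, freight, insurance — exclude.
The CIF price already equals the CIF value: 164163.91
Import duty = 164163.91 × 12.3% = 20192.16
Buyer bears: brokerage 152.20 + duty 20192.16 = 20344.36
Landed cost = invoice 164163.91 + 20344.36 = 184508.27

Total landed cost: AUD 184508.27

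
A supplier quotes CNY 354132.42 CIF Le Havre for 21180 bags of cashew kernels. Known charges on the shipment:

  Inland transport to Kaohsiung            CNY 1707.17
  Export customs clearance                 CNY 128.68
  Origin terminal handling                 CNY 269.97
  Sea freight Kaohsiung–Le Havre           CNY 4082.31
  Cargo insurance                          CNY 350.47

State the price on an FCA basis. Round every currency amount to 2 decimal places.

Not relevant to the conversion: inland to port, export clearance — on the seller under both CIF and FCA; already in the CIF price and stays in the FCA price.
From CIF to FCA, the seller no longer bears: origin terminal, freight, insurance.
FCA price = 354132.42 − 269.97 − 4082.31 − 350.47 = 349429.67

FCA price: CNY 349429.67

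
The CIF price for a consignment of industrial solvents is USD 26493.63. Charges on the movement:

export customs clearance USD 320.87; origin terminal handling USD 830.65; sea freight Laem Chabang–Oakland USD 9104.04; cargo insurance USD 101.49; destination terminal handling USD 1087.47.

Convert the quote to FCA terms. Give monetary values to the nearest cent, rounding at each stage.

Not relevant to the conversion: export clearance — on the seller under both CIF and FCA; already in the CIF price and stays in the FCA price. destination terminal — on the buyer under both terms; not part of either seller's price.
From CIF to FCA, the seller no longer bears: origin terminal, freight, insurance.
FCA price = 26493.63 − 830.65 − 9104.04 − 101.49 = 16457.45

FCA price: USD 16457.45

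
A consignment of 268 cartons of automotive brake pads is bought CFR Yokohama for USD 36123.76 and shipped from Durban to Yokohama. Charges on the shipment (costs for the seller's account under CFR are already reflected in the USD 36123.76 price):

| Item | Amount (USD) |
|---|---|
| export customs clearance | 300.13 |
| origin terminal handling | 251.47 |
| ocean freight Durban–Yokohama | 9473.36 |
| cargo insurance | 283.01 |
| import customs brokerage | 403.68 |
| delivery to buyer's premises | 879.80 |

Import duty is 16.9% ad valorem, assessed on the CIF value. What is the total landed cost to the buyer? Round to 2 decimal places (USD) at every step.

CFR: the seller pays costs through ocean freight to the destination port, but not insurance.
Already in the invoice (seller's account under CFR): export clearance, origin terminal, freight — exclude.
CIF value = CFR price + insurance = 36123.76 + 283.01 = 36406.77
Import duty = 36406.77 × 16.9% = 6152.74
Buyer bears: insurance 283.01 + brokerage 403.68 + delivery 879.80 + duty 6152.74 = 7719.23
Landed cost = invoice 36123.76 + 7719.23 = 43842.99

Total landed cost: USD 43842.99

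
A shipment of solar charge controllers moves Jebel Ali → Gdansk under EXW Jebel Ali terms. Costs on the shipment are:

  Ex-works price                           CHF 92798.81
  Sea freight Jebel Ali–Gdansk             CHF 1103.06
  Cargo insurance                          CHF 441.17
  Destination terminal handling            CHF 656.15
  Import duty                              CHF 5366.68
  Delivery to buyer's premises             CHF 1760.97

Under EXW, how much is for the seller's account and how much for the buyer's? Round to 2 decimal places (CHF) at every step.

Seller: CHF 92798.81; buyer: CHF 9328.03

EXW: the seller makes goods available at their premises; the buyer bears all onward costs.
Seller's account: goods 92798.81 = 92798.81
Buyer's account: freight 1103.06 + insurance 441.17 + destination terminal 656.15 + duty 5366.68 + delivery 1760.97 = 9328.03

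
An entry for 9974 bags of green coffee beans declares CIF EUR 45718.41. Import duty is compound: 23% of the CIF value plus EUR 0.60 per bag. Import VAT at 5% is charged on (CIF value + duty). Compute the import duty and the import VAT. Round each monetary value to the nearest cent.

Import duty: EUR 16499.63; import VAT: EUR 3110.90

Ad valorem component: 45718.41 × 23% = 10515.23
Specific component: 9974 × 0.60 = 5984.40
Import duty = 10515.23 + 5984.40 = 16499.63
VAT base = CIF + duty = 45718.41 + 16499.63 = 62218.04
Import VAT = 62218.04 × 5% = 3110.90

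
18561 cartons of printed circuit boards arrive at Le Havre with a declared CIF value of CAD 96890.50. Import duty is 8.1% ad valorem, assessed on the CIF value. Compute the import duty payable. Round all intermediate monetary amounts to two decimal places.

Import duty: CAD 7848.13

Import duty = 96890.50 × 8.1% = 7848.13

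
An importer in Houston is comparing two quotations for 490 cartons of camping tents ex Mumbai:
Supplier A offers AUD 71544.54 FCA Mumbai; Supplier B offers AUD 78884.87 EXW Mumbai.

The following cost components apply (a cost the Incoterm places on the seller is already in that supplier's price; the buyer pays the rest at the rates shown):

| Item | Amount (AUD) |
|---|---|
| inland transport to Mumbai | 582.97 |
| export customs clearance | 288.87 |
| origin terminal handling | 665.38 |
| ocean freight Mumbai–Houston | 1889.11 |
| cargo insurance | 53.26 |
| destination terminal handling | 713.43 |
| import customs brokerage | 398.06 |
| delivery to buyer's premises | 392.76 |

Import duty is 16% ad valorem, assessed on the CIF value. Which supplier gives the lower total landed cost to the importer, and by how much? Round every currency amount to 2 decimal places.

Supplier A is cheaper by AUD 9526.11

Supplier A (FCA):
CIF value = FCA price + origin terminal + freight + insurance = 71544.54 + 665.38 + 1889.11 + 53.26 = 74152.29
Import duty = 74152.29 × 16% = 11864.37
Buyer bears (A): 665.38 + 1889.11 + 53.26 + 713.43 + 398.06 + 392.76 = 4112.00
Landed cost (A) = invoice 71544.54 + 4112.00 + duty 11864.37 = 87520.91
Supplier B (EXW):
CIF value = EXW price + inland to port + export clearance + origin terminal + freight + insurance = 78884.87 + 582.97 + 288.87 + 665.38 + 1889.11 + 53.26 = 82364.46
Import duty = 82364.46 × 16% = 13178.31
Buyer bears (B): 582.97 + 288.87 + 665.38 + 1889.11 + 53.26 + 713.43 + 398.06 + 392.76 = 4983.84
Landed cost (B) = invoice 78884.87 + 4983.84 + duty 13178.31 = 97047.02
Difference = |87520.91 − 97047.02| = 9526.11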